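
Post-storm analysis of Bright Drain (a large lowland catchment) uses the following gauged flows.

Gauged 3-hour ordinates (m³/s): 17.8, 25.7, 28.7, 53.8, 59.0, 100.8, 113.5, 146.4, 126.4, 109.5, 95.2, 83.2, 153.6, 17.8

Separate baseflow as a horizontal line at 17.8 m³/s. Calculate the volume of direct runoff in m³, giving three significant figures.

Direct-runoff ordinates (Q − Q_b): 0.0, 7.9, 10.9, 36.0, 41.2, 83.0, 95.7, 128.6, 108.6, 91.7, 77.4, 65.4, 135.8, 0.0 m³/s.
ΣQ_DR = 882.2 m³/s.
With Δt = 3 h = 10800 s, V = ΣQ_DR · Δt = 882.2 × 10800 = 9.53 × 10^6 m³.

V ≈ 9.53 × 10^6 m³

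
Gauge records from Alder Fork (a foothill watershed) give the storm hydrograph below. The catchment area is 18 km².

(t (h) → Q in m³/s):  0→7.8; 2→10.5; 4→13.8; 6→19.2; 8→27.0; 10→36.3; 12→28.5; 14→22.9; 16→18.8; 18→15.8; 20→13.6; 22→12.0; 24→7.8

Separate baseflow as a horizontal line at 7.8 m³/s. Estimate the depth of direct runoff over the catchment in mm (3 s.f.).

Direct runoff: 0.0, 2.7, 6.0, 11.4, 19.2, 28.5, 20.7, 15.1, 11.0, 8.0, 5.8, 4.2, 0.0 m³/s; ΣQ_DR = 132.6 m³/s.
V = ΣQ_DR · Δt = 132.6 × 7200 s = 9.547 × 10^5 m³.
Over A = 18 km², depth = V / A = 53.0 mm.

d ≈ 53.0 mm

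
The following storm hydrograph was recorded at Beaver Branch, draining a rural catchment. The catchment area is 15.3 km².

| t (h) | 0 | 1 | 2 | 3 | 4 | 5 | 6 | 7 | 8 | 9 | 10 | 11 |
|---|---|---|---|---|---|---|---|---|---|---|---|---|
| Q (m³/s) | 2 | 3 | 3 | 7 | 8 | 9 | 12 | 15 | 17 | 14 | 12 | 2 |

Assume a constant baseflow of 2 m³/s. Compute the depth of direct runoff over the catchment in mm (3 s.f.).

d ≈ 18.8 mm

Direct runoff: 0.0, 1.0, 1.0, 5.0, 6.0, 7.0, 10.0, 13.0, 15.0, 12.0, 10.0, 0.0 m³/s; ΣQ_DR = 80.00 m³/s.
V = ΣQ_DR · Δt = 80.00 × 3600 s = 2.880 × 10^5 m³.
Over A = 15.3 km², depth = V / A = 18.8 mm.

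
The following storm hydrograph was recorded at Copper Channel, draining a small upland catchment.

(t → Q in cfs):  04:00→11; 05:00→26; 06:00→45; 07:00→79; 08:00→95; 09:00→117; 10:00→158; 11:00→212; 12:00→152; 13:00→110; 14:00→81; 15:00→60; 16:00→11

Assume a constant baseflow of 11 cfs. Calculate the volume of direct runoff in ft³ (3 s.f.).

Direct-runoff ordinates (Q − Q_b): 0.0, 15.0, 34.0, 68.0, 84.0, 106.0, 147.0, 201.0, 141.0, 99.0, 70.0, 49.0, 0.0 cfs.
ΣQ_DR = 1014 cfs.
With Δt = 1 h = 3600 s, V = ΣQ_DR · Δt = 1014 × 3600 = 3.65 × 10^6 ft³.

V ≈ 3.65 × 10^6 ft³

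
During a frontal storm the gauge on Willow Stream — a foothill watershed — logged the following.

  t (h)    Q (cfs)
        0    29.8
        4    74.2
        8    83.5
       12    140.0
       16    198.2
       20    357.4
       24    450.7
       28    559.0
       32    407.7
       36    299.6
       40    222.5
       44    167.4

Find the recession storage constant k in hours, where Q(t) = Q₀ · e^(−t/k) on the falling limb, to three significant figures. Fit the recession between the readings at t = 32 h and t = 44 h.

On the falling limb, Q drops from 407.7 to 167.4 cfs between t = 32 h and t = 44 h (Δt = 12 h).
k = −Δt / ln(Q₂/Q₁) = −12 / ln(167.4/407.7) = 13.5 h.

k ≈ 13.5 h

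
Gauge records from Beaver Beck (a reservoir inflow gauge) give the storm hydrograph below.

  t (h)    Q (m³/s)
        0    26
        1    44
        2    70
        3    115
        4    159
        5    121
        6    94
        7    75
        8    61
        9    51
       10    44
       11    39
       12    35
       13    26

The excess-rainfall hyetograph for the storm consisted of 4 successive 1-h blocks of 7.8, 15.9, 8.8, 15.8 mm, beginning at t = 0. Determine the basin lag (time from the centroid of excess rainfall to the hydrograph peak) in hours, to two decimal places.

Centroid of excess rainfall: t_c = Σ P_i·t̄_i / ΣP_i = 2.1749 h (block centres at 0.5, 1.5, 2.5, 3.5 h).
Hydrograph peak occurs at t = 4 h, so basin lag t_L = 4 − 2.1749 = 1.83 h.

t_L ≈ 1.83 h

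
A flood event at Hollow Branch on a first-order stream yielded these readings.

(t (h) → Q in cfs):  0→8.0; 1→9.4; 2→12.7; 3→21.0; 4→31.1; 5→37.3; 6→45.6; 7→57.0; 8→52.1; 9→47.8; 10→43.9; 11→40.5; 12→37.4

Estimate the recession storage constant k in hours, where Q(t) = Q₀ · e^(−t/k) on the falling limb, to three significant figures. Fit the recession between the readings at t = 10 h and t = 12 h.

On the falling limb, Q drops from 43.9 to 37.4 cfs between t = 10 h and t = 12 h (Δt = 2 h).
k = −Δt / ln(Q₂/Q₁) = −2 / ln(37.4/43.9) = 12.5 h.

k ≈ 12.5 h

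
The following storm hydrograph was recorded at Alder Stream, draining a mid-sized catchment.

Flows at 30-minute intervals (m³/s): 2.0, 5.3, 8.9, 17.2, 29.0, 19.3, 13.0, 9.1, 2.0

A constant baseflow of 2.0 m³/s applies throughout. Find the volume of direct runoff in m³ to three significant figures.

Direct-runoff ordinates (Q − Q_b): 0.0, 3.3, 6.9, 15.2, 27.0, 17.3, 11.0, 7.1, 0.0 m³/s.
ΣQ_DR = 87.80 m³/s.
With Δt = 0.5 h = 1800 s, V = ΣQ_DR · Δt = 87.80 × 1800 = 1.58 × 10^5 m³.

V ≈ 1.58 × 10^5 m³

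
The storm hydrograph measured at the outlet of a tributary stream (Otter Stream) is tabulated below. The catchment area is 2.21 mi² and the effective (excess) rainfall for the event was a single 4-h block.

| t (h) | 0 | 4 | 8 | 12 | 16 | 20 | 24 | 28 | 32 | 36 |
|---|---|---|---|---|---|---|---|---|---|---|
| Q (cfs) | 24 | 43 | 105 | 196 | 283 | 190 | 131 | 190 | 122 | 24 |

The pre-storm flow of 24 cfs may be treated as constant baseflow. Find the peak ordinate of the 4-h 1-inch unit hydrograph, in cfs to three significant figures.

U_p ≈ 86.5 cfs

Direct runoff: 0.0, 19.0, 81.0, 172.0, 259.0, 166.0, 107.0, 166.0, 98.0, 0.0 cfs; ΣQ_DR = 1068 cfs, peak = 259.0 cfs.
Runoff depth d = ΣQ_DR·Δt / A = 1068 × 14400 / (2.21 mi²) = 2.995 in.
The 1-inch UH is the DRH scaled by (1 in)/d, so U_p = 259.0 × 1/2.995 = 86.5 cfs.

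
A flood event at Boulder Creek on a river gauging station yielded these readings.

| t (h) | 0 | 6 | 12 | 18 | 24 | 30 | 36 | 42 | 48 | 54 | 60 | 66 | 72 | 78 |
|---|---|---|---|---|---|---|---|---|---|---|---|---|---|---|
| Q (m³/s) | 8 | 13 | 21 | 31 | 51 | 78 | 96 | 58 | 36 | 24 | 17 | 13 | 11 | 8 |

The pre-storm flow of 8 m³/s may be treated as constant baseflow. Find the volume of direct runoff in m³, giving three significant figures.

V ≈ 7.62 × 10^6 m³

Direct-runoff ordinates (Q − Q_b): 0.0, 5.0, 13.0, 23.0, 43.0, 70.0, 88.0, 50.0, 28.0, 16.0, 9.0, 5.0, 3.0, 0.0 m³/s.
ΣQ_DR = 353.0 m³/s.
With Δt = 6 h = 21600 s, V = ΣQ_DR · Δt = 353.0 × 21600 = 7.62 × 10^6 m³.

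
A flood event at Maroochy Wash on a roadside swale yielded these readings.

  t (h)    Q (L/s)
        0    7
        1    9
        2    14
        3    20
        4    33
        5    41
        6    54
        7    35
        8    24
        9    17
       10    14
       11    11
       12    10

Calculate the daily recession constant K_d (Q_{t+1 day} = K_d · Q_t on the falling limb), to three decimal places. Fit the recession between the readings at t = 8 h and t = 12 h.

K_d ≈ 0.005

Between t = 8 h and t = 12 h the flow falls from 24 to 10 L/s over 4×1 h = 4 h.
Per-interval ratio K = (10/24)^(1/4) = 0.8034; K_d = K^(24/1) = 0.005.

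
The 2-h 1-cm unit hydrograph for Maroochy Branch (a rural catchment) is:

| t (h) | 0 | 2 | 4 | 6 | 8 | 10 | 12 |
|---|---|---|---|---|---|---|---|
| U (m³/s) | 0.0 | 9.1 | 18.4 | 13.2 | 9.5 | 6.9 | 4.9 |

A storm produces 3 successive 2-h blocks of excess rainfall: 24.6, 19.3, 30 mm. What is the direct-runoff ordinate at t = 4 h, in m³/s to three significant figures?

Q ≈ 62.8 m³/s

By discrete convolution, Q_j = Σ (P_i / 10 mm) · U_{j−i}.
At t = 4 h (j=2): Q = (24.6/10)·18.4 + (19.3/10)·9.1 + (30/10)·0.0 = 62.8 m³/s.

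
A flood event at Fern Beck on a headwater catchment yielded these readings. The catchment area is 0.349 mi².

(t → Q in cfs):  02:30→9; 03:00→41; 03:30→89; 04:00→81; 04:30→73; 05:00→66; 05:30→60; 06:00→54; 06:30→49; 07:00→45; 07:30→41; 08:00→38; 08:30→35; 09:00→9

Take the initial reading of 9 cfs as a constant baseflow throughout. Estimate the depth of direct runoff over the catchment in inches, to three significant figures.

Direct runoff: 0.0, 32.0, 80.0, 72.0, 64.0, 57.0, 51.0, 45.0, 40.0, 36.0, 32.0, 29.0, 26.0, 0.0 cfs; ΣQ_DR = 564.0 cfs.
V = ΣQ_DR · Δt = 564.0 × 1800 s = 1.015 × 10^6 ft³.
Over A = 0.349 mi², depth = V / A = 1.25 in.

d ≈ 1.25 in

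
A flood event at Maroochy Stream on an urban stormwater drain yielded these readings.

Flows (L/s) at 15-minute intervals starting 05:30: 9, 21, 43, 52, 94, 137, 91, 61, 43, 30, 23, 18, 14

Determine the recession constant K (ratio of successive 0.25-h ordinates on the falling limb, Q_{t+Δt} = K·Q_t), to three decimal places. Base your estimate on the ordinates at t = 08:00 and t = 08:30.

K ≈ 0.780

Using the recession-limb readings at t = 08:00 and t = 08:30: Q falls from 23 to 14 L/s over 2 intervals.
K = (Q₂/Q₁)^(1/2) = (14/23)^(1/2) = 0.780.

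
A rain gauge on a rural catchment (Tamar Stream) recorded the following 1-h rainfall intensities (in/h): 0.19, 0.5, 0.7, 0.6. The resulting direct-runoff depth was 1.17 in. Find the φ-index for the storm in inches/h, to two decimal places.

Only the 3 blocks with intensity above φ contribute runoff: 0.5, 0.7, 0.6 in/h.
Σ(I−φ)·Δt = d  ⇒  (0.5+0.7+0.6 − 3φ)·1 = 1.17
φ = (1.800 − 1.17/1) / 3 = 0.21 in/h.

φ ≈ 0.21 in/h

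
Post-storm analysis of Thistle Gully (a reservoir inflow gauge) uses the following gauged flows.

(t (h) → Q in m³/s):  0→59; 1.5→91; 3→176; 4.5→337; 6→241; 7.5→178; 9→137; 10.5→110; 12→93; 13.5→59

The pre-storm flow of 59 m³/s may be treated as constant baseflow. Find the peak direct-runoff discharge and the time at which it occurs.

Subtracting baseflow gives direct-runoff ordinates: 0.0, 32.0, 117.0, 278.0, 182.0, 119.0, 78.0, 51.0, 34.0, 0.0 m³/s.
The maximum is 278.0 m³/s, occurring at the reading for t = 4.5 h.

Q_p = 278.0 m³/s at t = 4.5 h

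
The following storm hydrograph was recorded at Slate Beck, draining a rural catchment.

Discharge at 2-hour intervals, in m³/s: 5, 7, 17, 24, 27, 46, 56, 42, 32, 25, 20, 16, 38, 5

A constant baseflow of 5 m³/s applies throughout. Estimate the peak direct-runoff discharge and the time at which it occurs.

Q_p = 51.0 m³/s at t = 12 h

Subtracting baseflow gives direct-runoff ordinates: 0.0, 2.0, 12.0, 19.0, 22.0, 41.0, 51.0, 37.0, 27.0, 20.0, 15.0, 11.0, 33.0, 0.0 m³/s.
The maximum is 51.0 m³/s, occurring at the reading for t = 12 h.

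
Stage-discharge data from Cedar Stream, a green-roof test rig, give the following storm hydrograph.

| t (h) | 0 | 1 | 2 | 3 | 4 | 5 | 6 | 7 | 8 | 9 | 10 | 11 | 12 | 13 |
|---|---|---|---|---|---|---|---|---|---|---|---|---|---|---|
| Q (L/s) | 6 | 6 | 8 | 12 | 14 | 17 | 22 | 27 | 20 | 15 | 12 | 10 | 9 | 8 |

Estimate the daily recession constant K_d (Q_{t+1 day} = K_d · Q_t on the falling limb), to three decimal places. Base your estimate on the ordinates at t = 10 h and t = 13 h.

K_d ≈ 0.039

Between t = 10 h and t = 13 h the flow falls from 12 to 8 L/s over 3×1 h = 3 h.
Per-interval ratio K = (8/12)^(1/3) = 0.8736; K_d = K^(24/1) = 0.039.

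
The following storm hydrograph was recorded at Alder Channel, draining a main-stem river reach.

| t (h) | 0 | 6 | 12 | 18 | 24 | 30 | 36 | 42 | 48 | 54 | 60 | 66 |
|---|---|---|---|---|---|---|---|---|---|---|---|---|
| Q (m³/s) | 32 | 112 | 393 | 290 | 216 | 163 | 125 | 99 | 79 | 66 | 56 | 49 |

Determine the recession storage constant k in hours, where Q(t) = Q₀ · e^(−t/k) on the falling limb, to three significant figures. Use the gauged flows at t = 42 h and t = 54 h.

k ≈ 29.6 h

On the falling limb, Q drops from 99 to 66 m³/s between t = 42 h and t = 54 h (Δt = 12 h).
k = −Δt / ln(Q₂/Q₁) = −12 / ln(66/99) = 29.6 h.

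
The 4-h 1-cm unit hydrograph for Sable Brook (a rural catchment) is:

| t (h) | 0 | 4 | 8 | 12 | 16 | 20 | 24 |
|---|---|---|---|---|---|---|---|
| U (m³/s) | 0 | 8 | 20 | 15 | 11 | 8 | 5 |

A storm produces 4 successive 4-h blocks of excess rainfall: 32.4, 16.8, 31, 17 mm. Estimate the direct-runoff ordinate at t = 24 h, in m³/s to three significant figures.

By discrete convolution, Q_j = Σ (P_i / 10 mm) · U_{j−i}.
At t = 24 h (j=6): Q = (32.4/10)·5 + (16.8/10)·8 + (31/10)·11 + (17/10)·15 = 89.2 m³/s.

Q ≈ 89.2 m³/s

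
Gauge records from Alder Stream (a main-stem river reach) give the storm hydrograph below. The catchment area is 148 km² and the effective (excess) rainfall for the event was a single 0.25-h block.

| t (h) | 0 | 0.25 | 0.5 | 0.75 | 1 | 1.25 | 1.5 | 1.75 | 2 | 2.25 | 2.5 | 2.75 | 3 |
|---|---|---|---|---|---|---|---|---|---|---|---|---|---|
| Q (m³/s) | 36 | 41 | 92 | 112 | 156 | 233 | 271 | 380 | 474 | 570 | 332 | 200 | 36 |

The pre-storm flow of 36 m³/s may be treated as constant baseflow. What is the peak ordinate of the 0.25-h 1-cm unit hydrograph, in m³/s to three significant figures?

U_p ≈ 356 m³/s

Direct runoff: 0.0, 5.0, 56.0, 76.0, 120.0, 197.0, 235.0, 344.0, 438.0, 534.0, 296.0, 164.0, 0.0 m³/s; ΣQ_DR = 2465 m³/s, peak = 534.0 m³/s.
Runoff depth d = ΣQ_DR·Δt / A = 2465 × 900 / (148 km²) = 14.99 mm.
The 1-cm UH is the DRH scaled by (10 mm)/d, so U_p = 534.0 × 10/14.99 = 356 m³/s.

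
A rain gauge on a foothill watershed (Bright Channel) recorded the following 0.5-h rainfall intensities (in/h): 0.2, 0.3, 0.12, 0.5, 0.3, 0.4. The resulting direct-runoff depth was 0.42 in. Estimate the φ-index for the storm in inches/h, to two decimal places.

Only the 5 blocks with intensity above φ contribute runoff: 0.2, 0.3, 0.5, 0.3, 0.4 in/h.
Σ(I−φ)·Δt = d  ⇒  (0.2+0.3+0.5+0.3+0.4 − 5φ)·0.5 = 0.42
φ = (1.700 − 0.42/0.5) / 5 = 0.17 in/h.

φ ≈ 0.17 in/h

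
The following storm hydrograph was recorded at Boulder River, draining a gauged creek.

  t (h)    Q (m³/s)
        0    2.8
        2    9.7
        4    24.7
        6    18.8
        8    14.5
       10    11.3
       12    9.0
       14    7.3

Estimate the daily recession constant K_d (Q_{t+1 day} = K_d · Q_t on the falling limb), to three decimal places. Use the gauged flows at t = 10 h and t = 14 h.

Between t = 10 h and t = 14 h the flow falls from 11.3 to 7.3 m³/s over 2×2 h = 4 h.
Per-interval ratio K = (7.3/11.3)^(1/2) = 0.8038; K_d = K^(24/2) = 0.073.

K_d ≈ 0.073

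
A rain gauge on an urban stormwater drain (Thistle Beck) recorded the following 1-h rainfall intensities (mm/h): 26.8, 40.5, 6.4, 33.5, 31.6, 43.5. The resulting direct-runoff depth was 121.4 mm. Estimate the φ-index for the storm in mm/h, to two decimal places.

Only the 5 blocks with intensity above φ contribute runoff: 26.8, 40.5, 33.5, 31.6, 43.5 mm/h.
Σ(I−φ)·Δt = d  ⇒  (26.8+40.5+33.5+31.6+43.5 − 5φ)·1 = 121.4
φ = (175.9 − 121.4/1) / 5 = 10.90 mm/h.

φ ≈ 10.90 mm/h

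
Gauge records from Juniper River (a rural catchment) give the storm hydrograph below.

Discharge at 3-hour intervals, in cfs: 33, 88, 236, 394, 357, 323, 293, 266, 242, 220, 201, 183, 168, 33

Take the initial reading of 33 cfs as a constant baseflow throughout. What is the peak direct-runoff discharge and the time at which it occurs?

Subtracting baseflow gives direct-runoff ordinates: 0.0, 55.0, 203.0, 361.0, 324.0, 290.0, 260.0, 233.0, 209.0, 187.0, 168.0, 150.0, 135.0, 0.0 cfs.
The maximum is 361.0 cfs, occurring at the reading for t = 9 h.

Q_p = 361.0 cfs at t = 9 h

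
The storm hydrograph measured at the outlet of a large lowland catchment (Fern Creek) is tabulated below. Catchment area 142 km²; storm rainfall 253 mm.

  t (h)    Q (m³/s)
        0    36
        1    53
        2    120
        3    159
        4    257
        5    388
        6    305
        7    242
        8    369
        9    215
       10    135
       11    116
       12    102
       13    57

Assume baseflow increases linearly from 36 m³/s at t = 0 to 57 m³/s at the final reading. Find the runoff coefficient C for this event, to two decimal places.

C ≈ 0.19

ΣQ_DR = 1903 m³/s; V = ΣQ_DR·Δt = 6.851 × 10^6 m³.
Runoff depth d = V / A = 48.25 mm.
C = d / P = 48.25 / 253 = 0.19.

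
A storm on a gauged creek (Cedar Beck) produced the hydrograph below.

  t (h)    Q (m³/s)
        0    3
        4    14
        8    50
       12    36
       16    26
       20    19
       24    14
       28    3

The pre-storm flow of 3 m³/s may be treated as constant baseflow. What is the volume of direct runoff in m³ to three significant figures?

V ≈ 2.03 × 10^6 m³

Direct-runoff ordinates (Q − Q_b): 0.0, 11.0, 47.0, 33.0, 23.0, 16.0, 11.0, 0.0 m³/s.
ΣQ_DR = 141.0 m³/s.
With Δt = 4 h = 14400 s, V = ΣQ_DR · Δt = 141.0 × 14400 = 2.03 × 10^6 m³.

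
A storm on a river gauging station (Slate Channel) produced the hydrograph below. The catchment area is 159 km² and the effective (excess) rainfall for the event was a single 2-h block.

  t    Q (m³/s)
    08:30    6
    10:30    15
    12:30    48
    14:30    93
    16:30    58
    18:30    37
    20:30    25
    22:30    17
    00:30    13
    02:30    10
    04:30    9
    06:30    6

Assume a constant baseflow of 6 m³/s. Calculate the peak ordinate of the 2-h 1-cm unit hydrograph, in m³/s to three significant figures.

Direct runoff: 0.0, 9.0, 42.0, 87.0, 52.0, 31.0, 19.0, 11.0, 7.0, 4.0, 3.0, 0.0 m³/s; ΣQ_DR = 265.0 m³/s, peak = 87.0 m³/s.
Runoff depth d = ΣQ_DR·Δt / A = 265.0 × 7200 / (159 km²) = 12.00 mm.
The 1-cm UH is the DRH scaled by (10 mm)/d, so U_p = 87.0 × 10/12.00 = 72.5 m³/s.

U_p ≈ 72.5 m³/s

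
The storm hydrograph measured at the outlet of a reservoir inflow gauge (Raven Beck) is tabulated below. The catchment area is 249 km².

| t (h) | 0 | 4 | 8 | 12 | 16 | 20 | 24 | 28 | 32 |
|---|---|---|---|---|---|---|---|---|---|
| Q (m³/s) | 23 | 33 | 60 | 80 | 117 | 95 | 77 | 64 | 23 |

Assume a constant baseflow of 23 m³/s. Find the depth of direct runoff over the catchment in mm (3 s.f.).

Direct runoff: 0.0, 10.0, 37.0, 57.0, 94.0, 72.0, 54.0, 41.0, 0.0 m³/s; ΣQ_DR = 365.0 m³/s.
V = ΣQ_DR · Δt = 365.0 × 14400 s = 5.256 × 10^6 m³.
Over A = 249 km², depth = V / A = 21.1 mm.

d ≈ 21.1 mm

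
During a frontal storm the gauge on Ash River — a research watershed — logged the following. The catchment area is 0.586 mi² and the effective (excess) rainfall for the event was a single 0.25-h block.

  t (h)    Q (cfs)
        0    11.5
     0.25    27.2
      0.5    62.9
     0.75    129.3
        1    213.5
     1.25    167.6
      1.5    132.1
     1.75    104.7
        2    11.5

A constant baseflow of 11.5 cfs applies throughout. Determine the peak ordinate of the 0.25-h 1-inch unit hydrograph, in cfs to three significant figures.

U_p ≈ 404 cfs

Direct runoff: 0.0, 15.7, 51.4, 117.8, 202.0, 156.1, 120.6, 93.2, 0.0 cfs; ΣQ_DR = 756.8 cfs, peak = 202.0 cfs.
Runoff depth d = ΣQ_DR·Δt / A = 756.8 × 900 / (0.586 mi²) = 0.5003 in.
The 1-inch UH is the DRH scaled by (1 in)/d, so U_p = 202.0 × 1/0.5003 = 404 cfs.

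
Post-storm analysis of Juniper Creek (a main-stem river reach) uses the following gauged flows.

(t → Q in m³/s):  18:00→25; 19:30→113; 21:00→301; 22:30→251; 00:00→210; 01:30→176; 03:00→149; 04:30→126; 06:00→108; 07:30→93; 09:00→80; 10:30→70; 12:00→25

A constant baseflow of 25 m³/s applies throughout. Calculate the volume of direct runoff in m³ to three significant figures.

Direct-runoff ordinates (Q − Q_b): 0.0, 88.0, 276.0, 226.0, 185.0, 151.0, 124.0, 101.0, 83.0, 68.0, 55.0, 45.0, 0.0 m³/s.
ΣQ_DR = 1402 m³/s.
With Δt = 1.5 h = 5400 s, V = ΣQ_DR · Δt = 1402 × 5400 = 7.57 × 10^6 m³.

V ≈ 7.57 × 10^6 m³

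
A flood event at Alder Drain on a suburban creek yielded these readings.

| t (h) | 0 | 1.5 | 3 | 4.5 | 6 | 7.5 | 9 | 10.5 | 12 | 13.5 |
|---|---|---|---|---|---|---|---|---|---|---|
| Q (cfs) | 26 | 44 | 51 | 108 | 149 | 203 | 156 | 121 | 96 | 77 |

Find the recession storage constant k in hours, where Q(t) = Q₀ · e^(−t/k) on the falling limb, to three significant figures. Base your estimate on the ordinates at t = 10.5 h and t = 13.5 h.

On the falling limb, Q drops from 121 to 77 cfs between t = 10.5 h and t = 13.5 h (Δt = 3 h).
k = −Δt / ln(Q₂/Q₁) = −3 / ln(77/121) = 6.64 h.

k ≈ 6.64 h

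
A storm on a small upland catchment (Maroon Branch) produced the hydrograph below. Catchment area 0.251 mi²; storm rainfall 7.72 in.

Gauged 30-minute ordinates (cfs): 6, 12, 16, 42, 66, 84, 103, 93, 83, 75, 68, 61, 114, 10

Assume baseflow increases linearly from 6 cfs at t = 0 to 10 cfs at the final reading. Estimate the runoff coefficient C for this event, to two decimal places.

ΣQ_DR = 721.0 cfs; V = ΣQ_DR·Δt = 1.298 × 10^6 ft³.
Runoff depth d = V / A = 2.226 in.
C = d / P = 2.226 / 7.72 = 0.29.

C ≈ 0.29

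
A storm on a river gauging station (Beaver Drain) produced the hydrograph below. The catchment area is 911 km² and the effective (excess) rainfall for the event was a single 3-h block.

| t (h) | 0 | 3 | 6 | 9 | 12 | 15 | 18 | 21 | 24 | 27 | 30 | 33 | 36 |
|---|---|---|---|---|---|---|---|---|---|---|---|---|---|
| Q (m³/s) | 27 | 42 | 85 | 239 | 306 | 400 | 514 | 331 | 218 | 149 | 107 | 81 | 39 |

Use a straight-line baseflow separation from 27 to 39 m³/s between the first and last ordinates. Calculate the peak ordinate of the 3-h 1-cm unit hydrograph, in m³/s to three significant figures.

U_p ≈ 192 m³/s

Direct runoff: 0.00, 14.00, 56.00, 209.00, 275.00, 368.00, 481.00, 297.00, 183.00, 113.00, 70.00, 43.00, 0.00 m³/s; ΣQ_DR = 2109 m³/s, peak = 481.00 m³/s.
Runoff depth d = ΣQ_DR·Δt / A = 2109 × 10800 / (911 km²) = 25.00 mm.
The 1-cm UH is the DRH scaled by (10 mm)/d, so U_p = 481.00 × 10/25.00 = 192 m³/s.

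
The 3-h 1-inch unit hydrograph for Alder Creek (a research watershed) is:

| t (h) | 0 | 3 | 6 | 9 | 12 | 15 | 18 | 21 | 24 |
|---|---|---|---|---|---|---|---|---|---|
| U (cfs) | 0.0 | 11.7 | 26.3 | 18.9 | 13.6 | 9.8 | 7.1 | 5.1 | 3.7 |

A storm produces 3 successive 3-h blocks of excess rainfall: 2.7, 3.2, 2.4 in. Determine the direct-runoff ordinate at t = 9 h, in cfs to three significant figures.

Q ≈ 163 cfs

By discrete convolution, Q_j = Σ (P_i / 1 in) · U_{j−i}.
At t = 9 h (j=3): Q = (2.7/1)·18.9 + (3.2/1)·26.3 + (2.4/1)·11.7 = 163 cfs.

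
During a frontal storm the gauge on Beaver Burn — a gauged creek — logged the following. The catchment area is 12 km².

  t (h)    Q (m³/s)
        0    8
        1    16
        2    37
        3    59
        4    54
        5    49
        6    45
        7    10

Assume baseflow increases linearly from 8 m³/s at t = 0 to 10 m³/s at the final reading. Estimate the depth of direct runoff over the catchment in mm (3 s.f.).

Direct runoff: 0.00, 7.71, 28.43, 50.14, 44.86, 39.57, 35.29, 0.00 m³/s; ΣQ_DR = 206.0 m³/s.
V = ΣQ_DR · Δt = 206.0 × 3600 s = 7.416 × 10^5 m³.
Over A = 12 km², depth = V / A = 61.8 mm.

d ≈ 61.8 mm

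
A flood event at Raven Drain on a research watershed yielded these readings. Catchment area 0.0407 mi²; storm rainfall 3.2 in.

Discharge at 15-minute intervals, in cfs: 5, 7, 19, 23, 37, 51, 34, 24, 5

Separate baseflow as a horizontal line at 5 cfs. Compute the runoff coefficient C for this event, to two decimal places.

C ≈ 0.48

ΣQ_DR = 160.0 cfs; V = ΣQ_DR·Δt = 1.440 × 10^5 ft³.
Runoff depth d = V / A = 1.523 in.
C = d / P = 1.523 / 3.2 = 0.48.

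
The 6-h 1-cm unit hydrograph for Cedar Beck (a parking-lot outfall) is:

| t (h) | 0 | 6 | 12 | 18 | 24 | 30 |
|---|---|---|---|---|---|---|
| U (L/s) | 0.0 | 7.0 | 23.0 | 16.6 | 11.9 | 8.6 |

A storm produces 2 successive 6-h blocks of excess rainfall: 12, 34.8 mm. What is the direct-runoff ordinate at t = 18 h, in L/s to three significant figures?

Q ≈ 100 L/s

By discrete convolution, Q_j = Σ (P_i / 10 mm) · U_{j−i}.
At t = 18 h (j=3): Q = (12/10)·16.6 + (34.8/10)·23.0 = 100 L/s.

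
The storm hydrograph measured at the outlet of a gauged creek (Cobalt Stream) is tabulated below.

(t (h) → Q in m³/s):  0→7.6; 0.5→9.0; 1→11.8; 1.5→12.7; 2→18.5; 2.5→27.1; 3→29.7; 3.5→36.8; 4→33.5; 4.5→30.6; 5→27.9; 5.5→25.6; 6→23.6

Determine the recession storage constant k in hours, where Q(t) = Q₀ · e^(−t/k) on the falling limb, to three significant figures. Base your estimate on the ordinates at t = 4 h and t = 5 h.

k ≈ 5.47 h

On the falling limb, Q drops from 33.5 to 27.9 m³/s between t = 4 h and t = 5 h (Δt = 1 h).
k = −Δt / ln(Q₂/Q₁) = −1 / ln(27.9/33.5) = 5.47 h.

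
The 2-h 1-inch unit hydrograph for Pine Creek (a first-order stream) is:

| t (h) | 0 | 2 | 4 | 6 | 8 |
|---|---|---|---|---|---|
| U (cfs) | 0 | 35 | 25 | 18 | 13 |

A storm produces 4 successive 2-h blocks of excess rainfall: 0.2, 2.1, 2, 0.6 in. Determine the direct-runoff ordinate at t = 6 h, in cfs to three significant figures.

Q ≈ 126 cfs

By discrete convolution, Q_j = Σ (P_i / 1 in) · U_{j−i}.
At t = 6 h (j=3): Q = (0.2/1)·18 + (2.1/1)·25 + (2/1)·35 + (0.6/1)·0 = 126 cfs.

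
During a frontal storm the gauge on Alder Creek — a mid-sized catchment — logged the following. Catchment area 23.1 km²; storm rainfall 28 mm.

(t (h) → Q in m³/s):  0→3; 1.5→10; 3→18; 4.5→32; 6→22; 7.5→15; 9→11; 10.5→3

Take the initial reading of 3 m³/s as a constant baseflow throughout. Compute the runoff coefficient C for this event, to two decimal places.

ΣQ_DR = 90.00 m³/s; V = ΣQ_DR·Δt = 4.860 × 10^5 m³.
Runoff depth d = V / A = 21.04 mm.
C = d / P = 21.04 / 28 = 0.75.

C ≈ 0.75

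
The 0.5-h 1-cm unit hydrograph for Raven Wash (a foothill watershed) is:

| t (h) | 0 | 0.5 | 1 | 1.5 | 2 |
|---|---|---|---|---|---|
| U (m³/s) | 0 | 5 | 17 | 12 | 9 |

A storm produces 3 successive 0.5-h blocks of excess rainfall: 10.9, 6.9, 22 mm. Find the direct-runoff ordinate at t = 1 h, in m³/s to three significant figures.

By discrete convolution, Q_j = Σ (P_i / 10 mm) · U_{j−i}.
At t = 1 h (j=2): Q = (10.9/10)·17 + (6.9/10)·5 + (22/10)·0 = 22.0 m³/s.

Q ≈ 22.0 m³/s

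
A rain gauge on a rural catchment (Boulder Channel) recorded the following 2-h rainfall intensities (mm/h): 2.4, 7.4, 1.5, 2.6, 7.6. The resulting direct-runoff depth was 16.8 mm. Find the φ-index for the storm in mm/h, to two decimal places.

Only the 2 blocks with intensity above φ contribute runoff: 7.4, 7.6 mm/h.
Σ(I−φ)·Δt = d  ⇒  (7.4+7.6 − 2φ)·2 = 16.8
φ = (15.00 − 16.8/2) / 2 = 3.30 mm/h.

φ ≈ 3.30 mm/h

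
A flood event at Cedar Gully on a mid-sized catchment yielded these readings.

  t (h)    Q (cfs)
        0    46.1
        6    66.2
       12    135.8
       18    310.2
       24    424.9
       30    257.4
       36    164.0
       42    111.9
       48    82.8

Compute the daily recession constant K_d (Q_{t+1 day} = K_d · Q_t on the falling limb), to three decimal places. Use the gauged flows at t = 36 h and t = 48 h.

K_d ≈ 0.255

Between t = 36 h and t = 48 h the flow falls from 164.0 to 82.8 cfs over 2×6 h = 12 h.
Per-interval ratio K = (82.8/164.0)^(1/2) = 0.7105; K_d = K^(24/6) = 0.255.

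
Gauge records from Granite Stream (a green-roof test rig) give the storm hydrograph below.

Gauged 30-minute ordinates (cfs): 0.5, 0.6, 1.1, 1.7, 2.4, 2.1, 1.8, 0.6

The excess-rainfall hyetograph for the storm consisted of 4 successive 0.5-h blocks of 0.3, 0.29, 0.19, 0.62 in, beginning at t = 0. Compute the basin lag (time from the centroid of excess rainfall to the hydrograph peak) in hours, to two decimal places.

Centroid of excess rainfall: t_c = Σ P_i·t̄_i / ΣP_i = 1.1536 h (block centres at 0.25, 0.75, 1.25, 1.75 h).
Hydrograph peak occurs at t = 2 h, so basin lag t_L = 2 − 1.1536 = 0.85 h.

t_L ≈ 0.85 h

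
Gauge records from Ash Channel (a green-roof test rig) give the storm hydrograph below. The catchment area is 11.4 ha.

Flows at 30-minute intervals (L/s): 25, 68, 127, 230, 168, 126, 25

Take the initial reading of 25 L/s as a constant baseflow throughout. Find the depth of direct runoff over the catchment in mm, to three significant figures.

d ≈ 9.38 mm

Direct runoff: 0.0, 43.0, 102.0, 205.0, 143.0, 101.0, 0.0 L/s; ΣQ_DR = 594.0 L/s.
V = ΣQ_DR · Δt = 594.0 × 1800 s = 1.069 × 10^6 L.
Over A = 11.4 ha, depth = V / A = 9.38 mm.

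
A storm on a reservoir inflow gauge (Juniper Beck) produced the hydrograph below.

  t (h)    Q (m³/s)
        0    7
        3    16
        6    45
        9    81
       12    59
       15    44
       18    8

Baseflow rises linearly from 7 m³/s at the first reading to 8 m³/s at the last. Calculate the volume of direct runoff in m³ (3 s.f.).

V ≈ 2.24 × 10^6 m³

Direct-runoff ordinates (Q − Q_b): 0.00, 8.83, 37.67, 73.50, 51.33, 36.17, 0.00 m³/s.
ΣQ_DR = 207.5 m³/s.
With Δt = 3 h = 10800 s, V = ΣQ_DR · Δt = 207.5 × 10800 = 2.24 × 10^6 m³.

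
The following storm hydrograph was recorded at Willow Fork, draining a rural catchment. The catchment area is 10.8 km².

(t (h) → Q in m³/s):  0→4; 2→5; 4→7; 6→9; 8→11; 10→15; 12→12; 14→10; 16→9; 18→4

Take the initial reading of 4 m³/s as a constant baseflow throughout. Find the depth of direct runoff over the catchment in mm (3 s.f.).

d ≈ 30.7 mm

Direct runoff: 0.0, 1.0, 3.0, 5.0, 7.0, 11.0, 8.0, 6.0, 5.0, 0.0 m³/s; ΣQ_DR = 46.00 m³/s.
V = ΣQ_DR · Δt = 46.00 × 7200 s = 3.312 × 10^5 m³.
Over A = 10.8 km², depth = V / A = 30.7 mm.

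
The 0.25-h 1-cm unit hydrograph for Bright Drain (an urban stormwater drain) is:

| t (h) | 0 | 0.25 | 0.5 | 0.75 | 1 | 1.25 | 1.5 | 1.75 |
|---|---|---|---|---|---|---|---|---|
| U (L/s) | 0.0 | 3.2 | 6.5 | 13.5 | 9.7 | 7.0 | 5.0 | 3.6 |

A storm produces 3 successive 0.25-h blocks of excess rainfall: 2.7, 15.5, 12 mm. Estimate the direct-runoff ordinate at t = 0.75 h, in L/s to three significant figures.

Q ≈ 17.6 L/s

By discrete convolution, Q_j = Σ (P_i / 10 mm) · U_{j−i}.
At t = 0.75 h (j=3): Q = (2.7/10)·13.5 + (15.5/10)·6.5 + (12/10)·3.2 = 17.6 L/s.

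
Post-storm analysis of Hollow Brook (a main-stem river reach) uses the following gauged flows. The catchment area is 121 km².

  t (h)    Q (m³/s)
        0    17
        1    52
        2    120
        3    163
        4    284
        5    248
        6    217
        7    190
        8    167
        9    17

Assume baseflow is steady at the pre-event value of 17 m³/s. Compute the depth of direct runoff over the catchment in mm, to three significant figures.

d ≈ 38.8 mm

Direct runoff: 0.0, 35.0, 103.0, 146.0, 267.0, 231.0, 200.0, 173.0, 150.0, 0.0 m³/s; ΣQ_DR = 1305 m³/s.
V = ΣQ_DR · Δt = 1305 × 3600 s = 4.698 × 10^6 m³.
Over A = 121 km², depth = V / A = 38.8 mm.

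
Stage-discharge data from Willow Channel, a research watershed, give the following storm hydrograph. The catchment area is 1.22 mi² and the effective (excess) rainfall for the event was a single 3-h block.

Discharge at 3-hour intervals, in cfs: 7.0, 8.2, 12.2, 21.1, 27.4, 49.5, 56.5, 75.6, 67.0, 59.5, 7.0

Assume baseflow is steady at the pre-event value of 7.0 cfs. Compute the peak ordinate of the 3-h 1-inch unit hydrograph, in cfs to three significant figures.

U_p ≈ 57.3 cfs

Direct runoff: 0.0, 1.2, 5.2, 14.1, 20.4, 42.5, 49.5, 68.6, 60.0, 52.5, 0.0 cfs; ΣQ_DR = 314.0 cfs, peak = 68.6 cfs.
Runoff depth d = ΣQ_DR·Δt / A = 314.0 × 10800 / (1.22 mi²) = 1.196 in.
The 1-inch UH is the DRH scaled by (1 in)/d, so U_p = 68.6 × 1/1.196 = 57.3 cfs.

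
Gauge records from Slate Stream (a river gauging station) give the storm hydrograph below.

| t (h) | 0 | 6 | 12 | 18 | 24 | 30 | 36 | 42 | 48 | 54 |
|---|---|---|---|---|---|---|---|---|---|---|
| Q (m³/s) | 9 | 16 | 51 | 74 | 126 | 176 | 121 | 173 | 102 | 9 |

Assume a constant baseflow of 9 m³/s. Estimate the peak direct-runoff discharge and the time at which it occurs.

Subtracting baseflow gives direct-runoff ordinates: 0.0, 7.0, 42.0, 65.0, 117.0, 167.0, 112.0, 164.0, 93.0, 0.0 m³/s.
The maximum is 167.0 m³/s, occurring at the reading for t = 30 h.

Q_p = 167.0 m³/s at t = 30 h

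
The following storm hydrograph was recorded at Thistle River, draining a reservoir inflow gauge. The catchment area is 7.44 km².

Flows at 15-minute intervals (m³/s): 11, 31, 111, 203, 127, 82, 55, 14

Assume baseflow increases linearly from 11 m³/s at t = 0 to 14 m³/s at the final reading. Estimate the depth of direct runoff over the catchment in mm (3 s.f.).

d ≈ 64.6 mm

Direct runoff: 0.00, 19.57, 99.14, 190.71, 114.29, 68.86, 41.43, 0.00 m³/s; ΣQ_DR = 534.0 m³/s.
V = ΣQ_DR · Δt = 534.0 × 900 s = 4.806 × 10^5 m³.
Over A = 7.44 km², depth = V / A = 64.6 mm.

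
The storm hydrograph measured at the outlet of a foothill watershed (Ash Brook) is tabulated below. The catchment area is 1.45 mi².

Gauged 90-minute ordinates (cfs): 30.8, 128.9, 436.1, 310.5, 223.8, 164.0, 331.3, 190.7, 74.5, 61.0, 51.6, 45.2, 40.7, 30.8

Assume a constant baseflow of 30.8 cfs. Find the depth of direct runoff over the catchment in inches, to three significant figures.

Direct runoff: 0.0, 98.1, 405.3, 279.7, 193.0, 133.2, 300.5, 159.9, 43.7, 30.2, 20.8, 14.4, 9.9, 0.0 cfs; ΣQ_DR = 1689 cfs.
V = ΣQ_DR · Δt = 1689 × 5400 s = 9.119 × 10^6 ft³.
Over A = 1.45 mi², depth = V / A = 2.71 in.

d ≈ 2.71 in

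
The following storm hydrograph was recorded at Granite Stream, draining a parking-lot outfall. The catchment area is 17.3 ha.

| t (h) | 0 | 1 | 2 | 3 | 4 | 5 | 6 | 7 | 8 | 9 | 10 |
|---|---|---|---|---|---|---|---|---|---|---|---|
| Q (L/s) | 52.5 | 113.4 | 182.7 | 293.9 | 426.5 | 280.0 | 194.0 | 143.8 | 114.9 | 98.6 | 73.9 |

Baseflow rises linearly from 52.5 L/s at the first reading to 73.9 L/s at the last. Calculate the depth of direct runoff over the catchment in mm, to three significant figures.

d ≈ 26.6 mm

Direct runoff: 0.00, 58.76, 125.92, 234.98, 365.44, 216.80, 128.66, 76.32, 45.28, 26.84, 0.00 L/s; ΣQ_DR = 1279 L/s.
V = ΣQ_DR · Δt = 1279 × 3600 s = 4.604 × 10^6 L.
Over A = 17.3 ha, depth = V / A = 26.6 mm.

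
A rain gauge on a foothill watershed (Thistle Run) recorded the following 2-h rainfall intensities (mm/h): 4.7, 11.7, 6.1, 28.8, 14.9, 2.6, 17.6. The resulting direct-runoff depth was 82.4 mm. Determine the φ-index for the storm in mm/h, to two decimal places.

φ ≈ 7.95 mm/h

Only the 4 blocks with intensity above φ contribute runoff: 11.7, 28.8, 14.9, 17.6 mm/h.
Σ(I−φ)·Δt = d  ⇒  (11.7+28.8+14.9+17.6 − 4φ)·2 = 82.4
φ = (73.00 − 82.4/2) / 4 = 7.95 mm/h.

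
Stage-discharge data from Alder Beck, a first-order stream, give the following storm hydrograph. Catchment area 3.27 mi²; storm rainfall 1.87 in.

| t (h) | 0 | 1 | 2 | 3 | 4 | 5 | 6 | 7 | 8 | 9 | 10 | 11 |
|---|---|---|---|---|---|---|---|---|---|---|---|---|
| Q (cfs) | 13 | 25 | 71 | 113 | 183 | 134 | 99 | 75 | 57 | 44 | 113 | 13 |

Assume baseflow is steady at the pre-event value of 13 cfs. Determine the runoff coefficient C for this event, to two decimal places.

ΣQ_DR = 784.0 cfs; V = ΣQ_DR·Δt = 2.822 × 10^6 ft³.
Runoff depth d = V / A = 0.3715 in.
C = d / P = 0.3715 / 1.87 = 0.20.

C ≈ 0.20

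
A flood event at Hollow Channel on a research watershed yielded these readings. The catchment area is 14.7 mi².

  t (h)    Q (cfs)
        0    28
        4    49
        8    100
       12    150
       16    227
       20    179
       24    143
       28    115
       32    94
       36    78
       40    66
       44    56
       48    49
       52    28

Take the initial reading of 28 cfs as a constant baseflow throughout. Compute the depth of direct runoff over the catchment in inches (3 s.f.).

Direct runoff: 0.0, 21.0, 72.0, 122.0, 199.0, 151.0, 115.0, 87.0, 66.0, 50.0, 38.0, 28.0, 21.0, 0.0 cfs; ΣQ_DR = 970.0 cfs.
V = ΣQ_DR · Δt = 970.0 × 14400 s = 1.397 × 10^7 ft³.
Over A = 14.7 mi², depth = V / A = 0.409 in.

d ≈ 0.409 in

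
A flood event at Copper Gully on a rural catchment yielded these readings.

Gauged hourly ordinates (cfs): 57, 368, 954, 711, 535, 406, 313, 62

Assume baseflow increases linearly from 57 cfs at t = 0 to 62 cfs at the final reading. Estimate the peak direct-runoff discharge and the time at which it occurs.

Subtracting baseflow gives direct-runoff ordinates: 0.00, 310.29, 895.57, 651.86, 475.14, 345.43, 251.71, 0.00 cfs.
The maximum is 895.57 cfs, occurring at the reading for t = 2 h.

Q_p = 895.57 cfs at t = 2 h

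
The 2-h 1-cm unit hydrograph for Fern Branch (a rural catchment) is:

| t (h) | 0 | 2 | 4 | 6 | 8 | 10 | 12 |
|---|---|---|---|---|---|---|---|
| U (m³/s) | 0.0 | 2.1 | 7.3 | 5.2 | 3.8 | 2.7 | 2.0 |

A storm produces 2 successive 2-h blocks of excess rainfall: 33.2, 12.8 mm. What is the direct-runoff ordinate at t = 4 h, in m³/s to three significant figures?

Q ≈ 26.9 m³/s

By discrete convolution, Q_j = Σ (P_i / 10 mm) · U_{j−i}.
At t = 4 h (j=2): Q = (33.2/10)·7.3 + (12.8/10)·2.1 = 26.9 m³/s.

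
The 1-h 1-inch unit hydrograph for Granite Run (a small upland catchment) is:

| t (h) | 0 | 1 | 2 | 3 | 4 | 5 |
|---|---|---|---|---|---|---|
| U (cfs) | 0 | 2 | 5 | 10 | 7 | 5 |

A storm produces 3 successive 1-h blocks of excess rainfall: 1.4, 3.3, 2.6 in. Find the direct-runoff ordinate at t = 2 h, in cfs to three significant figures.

Q ≈ 13.6 cfs

By discrete convolution, Q_j = Σ (P_i / 1 in) · U_{j−i}.
At t = 2 h (j=2): Q = (1.4/1)·5 + (3.3/1)·2 + (2.6/1)·0 = 13.6 cfs.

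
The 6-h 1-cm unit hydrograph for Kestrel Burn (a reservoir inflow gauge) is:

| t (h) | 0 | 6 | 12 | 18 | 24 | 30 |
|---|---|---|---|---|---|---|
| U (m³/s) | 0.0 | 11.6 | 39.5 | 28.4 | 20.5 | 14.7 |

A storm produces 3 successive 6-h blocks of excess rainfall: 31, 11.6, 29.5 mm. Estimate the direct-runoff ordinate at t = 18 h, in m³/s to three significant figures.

Q ≈ 168 m³/s

By discrete convolution, Q_j = Σ (P_i / 10 mm) · U_{j−i}.
At t = 18 h (j=3): Q = (31/10)·28.4 + (11.6/10)·39.5 + (29.5/10)·11.6 = 168 m³/s.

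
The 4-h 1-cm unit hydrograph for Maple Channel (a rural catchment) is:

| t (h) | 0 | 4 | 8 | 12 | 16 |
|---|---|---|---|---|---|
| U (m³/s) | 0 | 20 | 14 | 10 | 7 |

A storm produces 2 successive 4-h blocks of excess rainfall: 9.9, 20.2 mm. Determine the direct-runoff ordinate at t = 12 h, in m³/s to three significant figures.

Q ≈ 38.2 m³/s

By discrete convolution, Q_j = Σ (P_i / 10 mm) · U_{j−i}.
At t = 12 h (j=3): Q = (9.9/10)·10 + (20.2/10)·14 = 38.2 m³/s.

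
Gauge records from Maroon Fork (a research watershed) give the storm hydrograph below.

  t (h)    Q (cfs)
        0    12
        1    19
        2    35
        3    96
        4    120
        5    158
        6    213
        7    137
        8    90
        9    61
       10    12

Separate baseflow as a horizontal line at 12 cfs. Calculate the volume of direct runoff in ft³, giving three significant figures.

V ≈ 2.96 × 10^6 ft³

Direct-runoff ordinates (Q − Q_b): 0.0, 7.0, 23.0, 84.0, 108.0, 146.0, 201.0, 125.0, 78.0, 49.0, 0.0 cfs.
ΣQ_DR = 821.0 cfs.
With Δt = 1 h = 3600 s, V = ΣQ_DR · Δt = 821.0 × 3600 = 2.96 × 10^6 ft³.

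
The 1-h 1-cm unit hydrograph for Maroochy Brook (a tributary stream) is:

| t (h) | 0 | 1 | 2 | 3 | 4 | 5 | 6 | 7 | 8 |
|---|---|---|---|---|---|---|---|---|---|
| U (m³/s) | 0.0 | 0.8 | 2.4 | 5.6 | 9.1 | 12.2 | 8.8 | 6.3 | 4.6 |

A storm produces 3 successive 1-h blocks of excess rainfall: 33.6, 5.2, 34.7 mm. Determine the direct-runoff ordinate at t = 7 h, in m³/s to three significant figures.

Q ≈ 68.1 m³/s

By discrete convolution, Q_j = Σ (P_i / 10 mm) · U_{j−i}.
At t = 7 h (j=7): Q = (33.6/10)·6.3 + (5.2/10)·8.8 + (34.7/10)·12.2 = 68.1 m³/s.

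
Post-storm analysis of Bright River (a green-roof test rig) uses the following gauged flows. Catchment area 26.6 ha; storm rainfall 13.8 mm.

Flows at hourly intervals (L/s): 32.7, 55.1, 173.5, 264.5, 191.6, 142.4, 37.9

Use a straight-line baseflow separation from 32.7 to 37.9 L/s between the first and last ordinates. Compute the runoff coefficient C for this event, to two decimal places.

C ≈ 0.64

ΣQ_DR = 650.6 L/s; V = ΣQ_DR·Δt = 2.342 × 10^6 L.
Runoff depth d = V / A = 8.805 mm.
C = d / P = 8.805 / 13.8 = 0.64.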